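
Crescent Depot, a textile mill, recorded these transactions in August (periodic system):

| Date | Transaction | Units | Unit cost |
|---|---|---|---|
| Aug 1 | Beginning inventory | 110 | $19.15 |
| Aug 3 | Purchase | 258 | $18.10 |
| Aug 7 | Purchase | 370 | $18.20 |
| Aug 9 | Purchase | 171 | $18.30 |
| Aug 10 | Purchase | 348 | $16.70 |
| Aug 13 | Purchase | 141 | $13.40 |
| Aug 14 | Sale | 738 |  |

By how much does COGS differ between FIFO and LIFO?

FIFO COGS: 110 @ $19.15 + 258 @ $18.10 + 370 @ $18.20 = $13,510.30
LIFO COGS: 141 @ $13.40 + 348 @ $16.70 + 171 @ $18.30 + 78 @ $18.20 = $12,249.90
Difference = |$13,510.30 − $12,249.90| = $1,260.40

$1,260.40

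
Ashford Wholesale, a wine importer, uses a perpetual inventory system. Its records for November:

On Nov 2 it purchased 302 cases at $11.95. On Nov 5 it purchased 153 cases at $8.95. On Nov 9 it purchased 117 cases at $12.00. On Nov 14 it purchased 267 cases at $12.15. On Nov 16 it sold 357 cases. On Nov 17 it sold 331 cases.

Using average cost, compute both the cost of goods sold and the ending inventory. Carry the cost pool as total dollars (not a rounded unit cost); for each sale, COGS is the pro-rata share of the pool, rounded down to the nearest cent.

After Nov 2: 302 on hand, pool $3,608.90 (≈ $11.9500 each)
After Nov 5: 455 on hand, pool $4,978.25 (≈ $10.9412 each)
After Nov 9: 572 on hand, pool $6,382.25 (≈ $11.1578 each)
After Nov 14: 839 on hand, pool $9,626.30 (≈ $11.4735 each)
Nov 16, sell 357: 357/839 × $9,626.30 → $4,096.05
Nov 17, sell 331: 331/482 × $5,530.25 → $3,797.74
Total COGS = $4,096.05 + $3,797.74 = $7,893.79
Ending inventory (cost pool remaining) = $1,732.51

COGS = $7,893.79; ending inventory = $1,732.51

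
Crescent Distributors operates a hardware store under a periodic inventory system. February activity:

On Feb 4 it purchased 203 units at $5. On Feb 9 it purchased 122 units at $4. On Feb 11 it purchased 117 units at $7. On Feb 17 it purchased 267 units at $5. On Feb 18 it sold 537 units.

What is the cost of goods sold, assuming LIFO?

Feb 18, 537 sold [LIFO — newest first]: 267 @ $5 + 117 @ $7 + 122 @ $4 + 31 @ $5 = $2,797
Ending inventory: 172 @ $5 = $860

COGS = $2,797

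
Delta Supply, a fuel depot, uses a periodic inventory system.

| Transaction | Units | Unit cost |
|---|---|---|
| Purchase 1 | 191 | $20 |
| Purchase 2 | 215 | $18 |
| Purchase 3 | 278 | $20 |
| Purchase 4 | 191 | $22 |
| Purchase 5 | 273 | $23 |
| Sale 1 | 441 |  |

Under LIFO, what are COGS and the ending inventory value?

COGS = $9,975; ending inventory = $13,756

Sale 1 (441) [LIFO — newest first]: 273 @ $23 + 168 @ $22 = $9,975
Ending inventory: 191 @ $20 + 215 @ $18 + 278 @ $20 + 23 @ $22 = $13,756
Check: goods available $23,731 = COGS $9,975 + ending $13,756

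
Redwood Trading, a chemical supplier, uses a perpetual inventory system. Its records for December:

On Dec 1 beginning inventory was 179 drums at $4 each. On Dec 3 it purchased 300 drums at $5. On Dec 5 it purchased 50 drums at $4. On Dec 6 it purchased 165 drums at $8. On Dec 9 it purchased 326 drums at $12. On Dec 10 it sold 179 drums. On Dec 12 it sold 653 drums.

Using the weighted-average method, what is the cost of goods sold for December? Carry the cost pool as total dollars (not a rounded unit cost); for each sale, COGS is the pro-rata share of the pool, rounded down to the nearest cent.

After Dec 1: 179 on hand, pool $716.00 (≈ $4.0000 each)
After Dec 3: 479 on hand, pool $2,216.00 (≈ $4.6263 each)
After Dec 5: 529 on hand, pool $2,416.00 (≈ $4.5671 each)
After Dec 6: 694 on hand, pool $3,736.00 (≈ $5.3833 each)
After Dec 9: 1020 on hand, pool $7,648.00 (≈ $7.4980 each)
Dec 10, sell 179: 179/1020 × $7,648.00 → $1,342.14
Dec 12, sell 653: 653/841 × $6,305.86 → $4,896.22
Total COGS = $1,342.14 + $4,896.22 = $6,238.36
Ending inventory (cost pool remaining) = $1,409.64

COGS = $6,238.36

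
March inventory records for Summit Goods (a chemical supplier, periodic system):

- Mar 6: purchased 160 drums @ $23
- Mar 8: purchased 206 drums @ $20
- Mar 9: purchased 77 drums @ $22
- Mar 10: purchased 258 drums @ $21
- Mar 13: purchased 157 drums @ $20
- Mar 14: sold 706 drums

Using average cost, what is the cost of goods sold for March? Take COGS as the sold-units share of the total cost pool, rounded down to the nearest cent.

COGS = $14,853.97

Mar 14, sell 706: 706/858 × $18,052.00 → $14,853.97
Ending inventory (cost pool remaining) = $3,198.03
Check: goods available $18,052.00 = COGS $14,853.97 + ending $3,198.03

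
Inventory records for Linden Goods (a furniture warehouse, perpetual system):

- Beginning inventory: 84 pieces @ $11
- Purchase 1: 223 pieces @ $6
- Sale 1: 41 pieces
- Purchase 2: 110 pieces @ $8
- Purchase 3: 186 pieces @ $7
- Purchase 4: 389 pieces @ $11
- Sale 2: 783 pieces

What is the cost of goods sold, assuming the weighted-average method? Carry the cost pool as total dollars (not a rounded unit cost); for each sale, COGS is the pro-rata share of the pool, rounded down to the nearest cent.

After Beginning: 84 on hand, pool $924.00 (≈ $11.0000 each)
After Purchase 1: 307 on hand, pool $2,262.00 (≈ $7.3681 each)
Sale 1, sell 41: 41/307 × $2,262.00 → $302.09
After Purchase 2: 376 on hand, pool $2,839.91 (≈ $7.5530 each)
After Purchase 3: 562 on hand, pool $4,141.91 (≈ $7.3699 each)
After Purchase 4: 951 on hand, pool $8,420.91 (≈ $8.8548 each)
Sale 2, sell 783: 783/951 × $8,420.91 → $6,933.30
Total COGS = $302.09 + $6,933.30 = $7,235.39
Ending inventory (cost pool remaining) = $1,487.61

COGS = $7,235.39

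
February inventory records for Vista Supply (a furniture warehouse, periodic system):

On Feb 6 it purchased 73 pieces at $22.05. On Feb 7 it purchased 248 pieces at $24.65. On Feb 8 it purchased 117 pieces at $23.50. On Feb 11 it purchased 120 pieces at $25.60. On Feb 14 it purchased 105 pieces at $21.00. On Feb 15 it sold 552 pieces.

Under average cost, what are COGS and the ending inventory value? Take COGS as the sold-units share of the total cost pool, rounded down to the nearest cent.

Feb 15, sell 552: 552/663 × $15,749.35 → $13,112.58
Ending inventory (cost pool remaining) = $2,636.77

COGS = $13,112.58; ending inventory = $2,636.77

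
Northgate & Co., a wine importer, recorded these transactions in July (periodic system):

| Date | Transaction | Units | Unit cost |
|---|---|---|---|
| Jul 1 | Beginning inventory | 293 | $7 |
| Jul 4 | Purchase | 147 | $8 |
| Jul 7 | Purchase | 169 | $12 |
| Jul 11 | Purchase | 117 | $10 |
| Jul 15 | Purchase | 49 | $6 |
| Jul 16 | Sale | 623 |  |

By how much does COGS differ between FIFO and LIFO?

$260

FIFO COGS: 293 @ $7 + 147 @ $8 + 169 @ $12 + 14 @ $10 = $5,395
LIFO COGS: 49 @ $6 + 117 @ $10 + 169 @ $12 + 147 @ $8 + 141 @ $7 = $5,655
Difference = |$5,395 − $5,655| = $260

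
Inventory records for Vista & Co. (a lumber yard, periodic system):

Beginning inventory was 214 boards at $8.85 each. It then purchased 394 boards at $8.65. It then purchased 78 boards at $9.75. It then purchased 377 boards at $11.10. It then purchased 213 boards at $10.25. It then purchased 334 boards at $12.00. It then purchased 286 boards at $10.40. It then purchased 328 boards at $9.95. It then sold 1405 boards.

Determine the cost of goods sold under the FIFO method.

Sale 1 (1405) [FIFO — oldest first]: 214 @ $8.85 + 394 @ $8.65 + 78 @ $9.75 + 377 @ $11.10 + 213 @ $10.25 + 129 @ $12.00 = $13,978.45
Ending inventory: 205 @ $12.00 + 286 @ $10.40 + 328 @ $9.95 = $8,698.00
Check: goods available $22,676.45 = COGS $13,978.45 + ending $8,698.00

COGS = $13,978.45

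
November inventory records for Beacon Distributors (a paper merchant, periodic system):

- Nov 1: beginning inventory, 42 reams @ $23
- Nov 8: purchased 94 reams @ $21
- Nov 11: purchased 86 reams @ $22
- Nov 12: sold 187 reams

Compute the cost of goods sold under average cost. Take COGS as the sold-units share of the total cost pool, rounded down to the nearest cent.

Nov 12, sell 187: 187/222 × $4,832.00 → $4,070.19
Ending inventory (cost pool remaining) = $761.81
Check: goods available $4,832.00 = COGS $4,070.19 + ending $761.81

COGS = $4,070.19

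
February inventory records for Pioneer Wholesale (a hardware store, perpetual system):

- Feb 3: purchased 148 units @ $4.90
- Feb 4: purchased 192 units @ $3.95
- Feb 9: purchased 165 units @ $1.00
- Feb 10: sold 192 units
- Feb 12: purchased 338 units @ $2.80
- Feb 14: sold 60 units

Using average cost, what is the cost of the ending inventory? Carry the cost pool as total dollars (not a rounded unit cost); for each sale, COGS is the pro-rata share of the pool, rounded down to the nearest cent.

Ending inventory = $1,786.81

After Feb 3: 148 on hand, pool $725.20 (≈ $4.9000 each)
After Feb 4: 340 on hand, pool $1,483.60 (≈ $4.3635 each)
After Feb 9: 505 on hand, pool $1,648.60 (≈ $3.2646 each)
Feb 10, sell 192: 192/505 × $1,648.60 → $626.79
After Feb 12: 651 on hand, pool $1,968.21 (≈ $3.0234 each)
Feb 14, sell 60: 60/651 × $1,968.21 → $181.40
Total COGS = $626.79 + $181.40 = $808.19
Ending inventory (cost pool remaining) = $1,786.81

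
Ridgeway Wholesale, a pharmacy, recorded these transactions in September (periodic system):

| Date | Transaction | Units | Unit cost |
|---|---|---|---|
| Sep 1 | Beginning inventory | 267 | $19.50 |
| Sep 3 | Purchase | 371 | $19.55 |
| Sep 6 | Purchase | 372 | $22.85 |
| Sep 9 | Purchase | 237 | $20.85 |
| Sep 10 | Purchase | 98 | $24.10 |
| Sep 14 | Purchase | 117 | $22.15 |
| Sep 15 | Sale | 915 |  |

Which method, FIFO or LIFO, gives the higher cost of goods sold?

FIFO COGS: 267 @ $19.50 + 371 @ $19.55 + 277 @ $22.85 = $18,789.00
LIFO COGS: 117 @ $22.15 + 98 @ $24.10 + 237 @ $20.85 + 372 @ $22.85 + 91 @ $19.55 = $20,174.05

LIFO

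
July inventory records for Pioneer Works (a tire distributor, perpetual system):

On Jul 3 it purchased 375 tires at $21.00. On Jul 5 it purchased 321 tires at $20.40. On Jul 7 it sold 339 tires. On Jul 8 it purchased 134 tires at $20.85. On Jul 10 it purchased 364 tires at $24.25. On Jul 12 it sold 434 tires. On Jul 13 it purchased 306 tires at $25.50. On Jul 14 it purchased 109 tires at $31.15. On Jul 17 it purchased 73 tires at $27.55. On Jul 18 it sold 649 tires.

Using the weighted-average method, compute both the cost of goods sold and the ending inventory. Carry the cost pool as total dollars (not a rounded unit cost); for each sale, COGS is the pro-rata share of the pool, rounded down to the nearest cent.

COGS = $32,796.85; ending inventory = $6,456.95

After Jul 3: 375 on hand, pool $7,875.00 (≈ $21.0000 each)
After Jul 5: 696 on hand, pool $14,423.40 (≈ $20.7233 each)
Jul 7, sell 339: 339/696 × $14,423.40 → $7,025.19
After Jul 8: 491 on hand, pool $10,192.11 (≈ $20.7579 each)
After Jul 10: 855 on hand, pool $19,019.11 (≈ $22.2446 each)
Jul 12, sell 434: 434/855 × $19,019.11 → $9,654.14
After Jul 13: 727 on hand, pool $17,167.97 (≈ $23.6148 each)
After Jul 14: 836 on hand, pool $20,563.32 (≈ $24.5973 each)
After Jul 17: 909 on hand, pool $22,574.47 (≈ $24.8344 each)
Jul 18, sell 649: 649/909 × $22,574.47 → $16,117.52
Total COGS = $7,025.19 + $9,654.14 + $16,117.52 = $32,796.85
Ending inventory (cost pool remaining) = $6,456.95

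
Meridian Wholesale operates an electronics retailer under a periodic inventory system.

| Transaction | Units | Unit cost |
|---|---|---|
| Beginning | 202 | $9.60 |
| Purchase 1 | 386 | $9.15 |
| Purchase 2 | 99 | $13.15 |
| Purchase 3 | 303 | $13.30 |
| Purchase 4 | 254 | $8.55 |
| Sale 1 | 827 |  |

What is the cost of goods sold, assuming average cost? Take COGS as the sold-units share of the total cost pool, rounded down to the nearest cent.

COGS = $8,625.36

Sale 1, sell 827: 827/1244 × $12,974.55 → $8,625.36
Ending inventory (cost pool remaining) = $4,349.19
Check: goods available $12,974.55 = COGS $8,625.36 + ending $4,349.19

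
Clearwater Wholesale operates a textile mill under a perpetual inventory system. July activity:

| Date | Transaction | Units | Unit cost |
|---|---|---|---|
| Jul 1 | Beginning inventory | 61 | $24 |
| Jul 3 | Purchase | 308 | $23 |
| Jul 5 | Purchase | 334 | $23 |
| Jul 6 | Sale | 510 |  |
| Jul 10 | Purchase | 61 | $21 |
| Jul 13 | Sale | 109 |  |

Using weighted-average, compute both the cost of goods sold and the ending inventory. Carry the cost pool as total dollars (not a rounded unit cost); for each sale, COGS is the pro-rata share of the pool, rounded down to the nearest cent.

After Jul 1: 61 on hand, pool $1,464.00 (≈ $24.0000 each)
After Jul 3: 369 on hand, pool $8,548.00 (≈ $23.1653 each)
After Jul 5: 703 on hand, pool $16,230.00 (≈ $23.0868 each)
Jul 6, sell 510: 510/703 × $16,230.00 → $11,774.25
After Jul 10: 254 on hand, pool $5,736.75 (≈ $22.5856 each)
Jul 13, sell 109: 109/254 × $5,736.75 → $2,461.83
Total COGS = $11,774.25 + $2,461.83 = $14,236.08
Ending inventory (cost pool remaining) = $3,274.92
Check: goods available $17,511.00 = COGS $14,236.08 + ending $3,274.92

COGS = $14,236.08; ending inventory = $3,274.92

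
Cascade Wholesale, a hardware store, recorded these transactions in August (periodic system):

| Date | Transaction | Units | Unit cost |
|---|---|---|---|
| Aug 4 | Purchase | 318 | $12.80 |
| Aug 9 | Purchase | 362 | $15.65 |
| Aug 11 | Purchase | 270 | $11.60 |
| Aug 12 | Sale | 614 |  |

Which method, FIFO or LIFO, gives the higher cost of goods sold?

FIFO

FIFO COGS: 318 @ $12.80 + 296 @ $15.65 = $8,702.80
LIFO COGS: 270 @ $11.60 + 344 @ $15.65 = $8,515.60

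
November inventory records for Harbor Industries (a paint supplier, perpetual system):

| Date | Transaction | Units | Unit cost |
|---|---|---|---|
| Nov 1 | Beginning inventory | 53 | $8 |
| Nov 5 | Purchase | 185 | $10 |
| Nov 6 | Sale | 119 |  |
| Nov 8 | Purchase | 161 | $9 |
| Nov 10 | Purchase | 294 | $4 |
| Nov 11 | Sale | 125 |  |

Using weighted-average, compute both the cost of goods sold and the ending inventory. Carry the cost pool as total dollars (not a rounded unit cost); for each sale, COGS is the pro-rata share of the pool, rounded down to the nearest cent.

COGS = $1,956.25; ending inventory = $2,942.75

After Nov 1: 53 on hand, pool $424.00 (≈ $8.0000 each)
After Nov 5: 238 on hand, pool $2,274.00 (≈ $9.5546 each)
Nov 6, sell 119: 119/238 × $2,274.00 → $1,137.00
After Nov 8: 280 on hand, pool $2,586.00 (≈ $9.2357 each)
After Nov 10: 574 on hand, pool $3,762.00 (≈ $6.5540 each)
Nov 11, sell 125: 125/574 × $3,762.00 → $819.25
Total COGS = $1,137.00 + $819.25 = $1,956.25
Ending inventory (cost pool remaining) = $2,942.75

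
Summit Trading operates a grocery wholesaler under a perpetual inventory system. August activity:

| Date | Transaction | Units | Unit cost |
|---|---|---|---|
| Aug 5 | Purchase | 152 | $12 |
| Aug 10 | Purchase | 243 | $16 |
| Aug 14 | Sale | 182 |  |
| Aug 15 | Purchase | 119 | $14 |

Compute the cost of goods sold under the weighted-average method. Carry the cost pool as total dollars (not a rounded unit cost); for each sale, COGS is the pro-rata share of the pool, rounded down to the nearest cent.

COGS = $2,631.85

After Aug 5: 152 on hand, pool $1,824.00 (≈ $12.0000 each)
After Aug 10: 395 on hand, pool $5,712.00 (≈ $14.4608 each)
Aug 14, sell 182: 182/395 × $5,712.00 → $2,631.85
After Aug 15: 332 on hand, pool $4,746.15 (≈ $14.2956 each)
Ending inventory (cost pool remaining) = $4,746.15
Check: goods available $7,378.00 = COGS $2,631.85 + ending $4,746.15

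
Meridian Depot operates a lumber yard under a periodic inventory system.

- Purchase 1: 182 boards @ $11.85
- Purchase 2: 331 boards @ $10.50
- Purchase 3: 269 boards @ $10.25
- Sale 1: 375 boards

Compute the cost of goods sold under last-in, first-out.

Sale 1 (375) [LIFO — newest first]: 269 @ $10.25 + 106 @ $10.50 = $3,870.25
Ending inventory: 182 @ $11.85 + 225 @ $10.50 = $4,519.20
Check: goods available $8,389.45 = COGS $3,870.25 + ending $4,519.20

COGS = $3,870.25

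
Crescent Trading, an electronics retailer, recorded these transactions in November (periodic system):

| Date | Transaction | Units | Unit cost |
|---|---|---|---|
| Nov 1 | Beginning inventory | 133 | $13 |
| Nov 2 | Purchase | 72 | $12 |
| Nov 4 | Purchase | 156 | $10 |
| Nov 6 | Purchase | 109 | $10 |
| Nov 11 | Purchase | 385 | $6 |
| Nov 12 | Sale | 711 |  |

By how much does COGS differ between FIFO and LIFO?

FIFO COGS: 133 @ $13 + 72 @ $12 + 156 @ $10 + 109 @ $10 + 241 @ $6 = $6,689
LIFO COGS: 385 @ $6 + 109 @ $10 + 156 @ $10 + 61 @ $12 = $5,692
Difference = |$6,689 − $5,692| = $997

$997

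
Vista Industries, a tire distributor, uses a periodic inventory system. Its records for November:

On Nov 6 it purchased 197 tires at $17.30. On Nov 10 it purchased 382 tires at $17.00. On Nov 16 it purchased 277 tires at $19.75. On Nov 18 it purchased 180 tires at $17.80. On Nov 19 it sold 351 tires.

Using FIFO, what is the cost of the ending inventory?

Nov 19, 351 sold [FIFO — oldest first]: 197 @ $17.30 + 154 @ $17.00 = $6,026.10
Ending inventory: 228 @ $17.00 + 277 @ $19.75 + 180 @ $17.80 = $12,550.75
Check: goods available $18,576.85 = COGS $6,026.10 + ending $12,550.75

Ending inventory = $12,550.75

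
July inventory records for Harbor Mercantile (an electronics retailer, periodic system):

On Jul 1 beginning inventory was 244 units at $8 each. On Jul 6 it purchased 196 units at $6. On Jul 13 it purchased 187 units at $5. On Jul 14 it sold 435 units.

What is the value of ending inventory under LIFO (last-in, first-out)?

Ending inventory = $1,536

Jul 14, 435 sold [LIFO — newest first]: 187 @ $5 + 196 @ $6 + 52 @ $8 = $2,527
Ending inventory: 192 @ $8 = $1,536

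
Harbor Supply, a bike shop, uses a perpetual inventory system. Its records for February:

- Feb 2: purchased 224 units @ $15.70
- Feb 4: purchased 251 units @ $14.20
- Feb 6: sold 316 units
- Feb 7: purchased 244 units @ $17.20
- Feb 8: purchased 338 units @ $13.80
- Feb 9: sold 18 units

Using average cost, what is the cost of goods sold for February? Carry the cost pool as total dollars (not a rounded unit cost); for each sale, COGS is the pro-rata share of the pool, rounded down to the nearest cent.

After Feb 2: 224 on hand, pool $3,516.80 (≈ $15.7000 each)
After Feb 4: 475 on hand, pool $7,081.00 (≈ $14.9074 each)
Feb 6, sell 316: 316/475 × $7,081.00 → $4,710.72
After Feb 7: 403 on hand, pool $6,567.08 (≈ $16.2955 each)
After Feb 8: 741 on hand, pool $11,231.48 (≈ $15.1572 each)
Feb 9, sell 18: 18/741 × $11,231.48 → $272.82
Total COGS = $4,710.72 + $272.82 = $4,983.54
Ending inventory (cost pool remaining) = $10,958.66
Check: goods available $15,942.20 = COGS $4,983.54 + ending $10,958.66

COGS = $4,983.54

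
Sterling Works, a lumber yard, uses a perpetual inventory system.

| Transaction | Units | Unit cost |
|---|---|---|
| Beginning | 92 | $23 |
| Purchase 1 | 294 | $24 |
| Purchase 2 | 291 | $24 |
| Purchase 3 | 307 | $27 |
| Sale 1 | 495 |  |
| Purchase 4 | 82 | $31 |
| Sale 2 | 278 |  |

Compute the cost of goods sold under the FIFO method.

Sale 1 (495) [FIFO — oldest first]: 92 @ $23 + 294 @ $24 + 109 @ $24 = $11,788
Sale 2 (278) [FIFO — oldest first]: 182 @ $24 + 96 @ $27 = $6,960
Total COGS = $11,788 + $6,960 = $18,748
Ending inventory: 211 @ $27 + 82 @ $31 = $8,239

COGS = $18,748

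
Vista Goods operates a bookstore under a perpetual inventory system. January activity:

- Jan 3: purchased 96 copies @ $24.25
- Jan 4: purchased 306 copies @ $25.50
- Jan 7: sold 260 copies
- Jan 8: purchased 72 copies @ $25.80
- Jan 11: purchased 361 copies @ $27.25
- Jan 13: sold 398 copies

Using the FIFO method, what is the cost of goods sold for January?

COGS = $17,002.60

Jan 7, 260 sold [FIFO — oldest first]: 96 @ $24.25 + 164 @ $25.50 = $6,510.00
Jan 13, 398 sold [FIFO — oldest first]: 142 @ $25.50 + 72 @ $25.80 + 184 @ $27.25 = $10,492.60
Total COGS = $6,510.00 + $10,492.60 = $17,002.60
Ending inventory: 177 @ $27.25 = $4,823.25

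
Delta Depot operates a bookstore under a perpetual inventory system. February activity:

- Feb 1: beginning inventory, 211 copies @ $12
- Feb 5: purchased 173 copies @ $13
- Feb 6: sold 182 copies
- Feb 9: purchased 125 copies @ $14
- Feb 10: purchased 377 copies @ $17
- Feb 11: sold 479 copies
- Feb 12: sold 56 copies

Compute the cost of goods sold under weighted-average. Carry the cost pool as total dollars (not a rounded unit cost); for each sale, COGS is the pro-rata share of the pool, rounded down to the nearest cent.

After Feb 1: 211 on hand, pool $2,532.00 (≈ $12.0000 each)
After Feb 5: 384 on hand, pool $4,781.00 (≈ $12.4505 each)
Feb 6, sell 182: 182/384 × $4,781.00 → $2,265.99
After Feb 9: 327 on hand, pool $4,265.01 (≈ $13.0428 each)
After Feb 10: 704 on hand, pool $10,674.01 (≈ $15.1619 each)
Feb 11, sell 479: 479/704 × $10,674.01 → $7,262.57
Feb 12, sell 56: 56/225 × $3,411.44 → $849.06
Total COGS = $2,265.99 + $7,262.57 + $849.06 = $10,377.62
Ending inventory (cost pool remaining) = $2,562.38

COGS = $10,377.62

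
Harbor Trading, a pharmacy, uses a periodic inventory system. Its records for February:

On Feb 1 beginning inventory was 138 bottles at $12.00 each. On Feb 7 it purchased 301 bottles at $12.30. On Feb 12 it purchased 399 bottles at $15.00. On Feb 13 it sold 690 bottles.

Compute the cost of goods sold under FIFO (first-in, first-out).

Feb 13, 690 sold [FIFO — oldest first]: 138 @ $12.00 + 301 @ $12.30 + 251 @ $15.00 = $9,123.30
Ending inventory: 148 @ $15.00 = $2,220.00
Check: goods available $11,343.30 = COGS $9,123.30 + ending $2,220.00

COGS = $9,123.30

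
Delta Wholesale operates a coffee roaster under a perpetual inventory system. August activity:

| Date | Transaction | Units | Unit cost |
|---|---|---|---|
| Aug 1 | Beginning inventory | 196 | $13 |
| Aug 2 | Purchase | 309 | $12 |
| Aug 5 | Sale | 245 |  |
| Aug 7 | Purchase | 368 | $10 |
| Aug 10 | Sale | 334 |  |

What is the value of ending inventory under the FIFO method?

Aug 5, 245 sold [FIFO — oldest first]: 196 @ $13 + 49 @ $12 = $3,136
Aug 10, 334 sold [FIFO — oldest first]: 260 @ $12 + 74 @ $10 = $3,860
Total COGS = $3,136 + $3,860 = $6,996
Ending inventory: 294 @ $10 = $2,940
Check: goods available $9,936 = COGS $6,996 + ending $2,940

Ending inventory = $2,940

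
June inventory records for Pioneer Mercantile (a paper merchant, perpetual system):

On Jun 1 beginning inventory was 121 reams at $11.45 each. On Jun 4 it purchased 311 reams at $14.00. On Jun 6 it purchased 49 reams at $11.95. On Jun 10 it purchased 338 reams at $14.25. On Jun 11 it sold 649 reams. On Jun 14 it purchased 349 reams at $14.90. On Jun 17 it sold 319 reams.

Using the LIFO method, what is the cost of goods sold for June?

Jun 11, 649 sold [LIFO — newest first]: 338 @ $14.25 + 49 @ $11.95 + 262 @ $14.00 = $9,070.05
Jun 17, 319 sold [LIFO — newest first]: 319 @ $14.90 = $4,753.10
Total COGS = $9,070.05 + $4,753.10 = $13,823.15
Ending inventory: 121 @ $11.45 + 49 @ $14.00 + 30 @ $14.90 = $2,518.45
Check: goods available $16,341.60 = COGS $13,823.15 + ending $2,518.45

COGS = $13,823.15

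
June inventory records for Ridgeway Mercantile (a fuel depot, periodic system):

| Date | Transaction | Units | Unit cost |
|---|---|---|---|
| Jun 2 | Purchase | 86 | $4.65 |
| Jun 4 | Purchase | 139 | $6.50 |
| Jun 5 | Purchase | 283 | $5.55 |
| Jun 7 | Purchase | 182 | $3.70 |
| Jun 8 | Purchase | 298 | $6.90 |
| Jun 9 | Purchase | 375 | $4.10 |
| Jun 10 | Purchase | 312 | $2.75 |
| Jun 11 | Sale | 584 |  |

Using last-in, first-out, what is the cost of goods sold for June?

Jun 11, 584 sold [LIFO — newest first]: 312 @ $2.75 + 272 @ $4.10 = $1,973.20
Ending inventory: 86 @ $4.65 + 139 @ $6.50 + 283 @ $5.55 + 182 @ $3.70 + 298 @ $6.90 + 103 @ $4.10 = $6,025.95

COGS = $1,973.20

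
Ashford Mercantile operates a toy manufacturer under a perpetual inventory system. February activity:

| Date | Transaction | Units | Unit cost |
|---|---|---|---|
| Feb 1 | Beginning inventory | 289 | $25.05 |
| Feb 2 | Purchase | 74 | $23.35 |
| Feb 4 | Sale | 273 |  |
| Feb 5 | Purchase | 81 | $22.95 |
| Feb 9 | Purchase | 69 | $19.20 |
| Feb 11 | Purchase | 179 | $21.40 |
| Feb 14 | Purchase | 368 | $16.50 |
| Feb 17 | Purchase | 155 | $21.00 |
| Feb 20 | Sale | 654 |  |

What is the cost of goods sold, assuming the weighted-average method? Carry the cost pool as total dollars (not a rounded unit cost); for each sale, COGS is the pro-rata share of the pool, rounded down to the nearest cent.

After Feb 1: 289 on hand, pool $7,239.45 (≈ $25.0500 each)
After Feb 2: 363 on hand, pool $8,967.35 (≈ $24.7034 each)
Feb 4, sell 273: 273/363 × $8,967.35 → $6,744.04
After Feb 5: 171 on hand, pool $4,082.26 (≈ $23.8729 each)
After Feb 9: 240 on hand, pool $5,407.06 (≈ $22.5294 each)
After Feb 11: 419 on hand, pool $9,237.66 (≈ $22.0469 each)
After Feb 14: 787 on hand, pool $15,309.66 (≈ $19.4532 each)
After Feb 17: 942 on hand, pool $18,564.66 (≈ $19.7077 each)
Feb 20, sell 654: 654/942 × $18,564.66 → $12,888.84
Total COGS = $6,744.04 + $12,888.84 = $19,632.88
Ending inventory (cost pool remaining) = $5,675.82
Check: goods available $25,308.70 = COGS $19,632.88 + ending $5,675.82

COGS = $19,632.88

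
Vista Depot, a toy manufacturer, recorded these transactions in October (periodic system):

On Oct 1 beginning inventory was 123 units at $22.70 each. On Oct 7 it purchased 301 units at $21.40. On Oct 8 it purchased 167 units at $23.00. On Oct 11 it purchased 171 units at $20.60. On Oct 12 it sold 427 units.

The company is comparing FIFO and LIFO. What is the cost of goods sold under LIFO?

FIFO COGS: 123 @ $22.70 + 301 @ $21.40 + 3 @ $23.00 = $9,302.50
LIFO COGS: 171 @ $20.60 + 167 @ $23.00 + 89 @ $21.40 = $9,268.20

COGS = $9,268.20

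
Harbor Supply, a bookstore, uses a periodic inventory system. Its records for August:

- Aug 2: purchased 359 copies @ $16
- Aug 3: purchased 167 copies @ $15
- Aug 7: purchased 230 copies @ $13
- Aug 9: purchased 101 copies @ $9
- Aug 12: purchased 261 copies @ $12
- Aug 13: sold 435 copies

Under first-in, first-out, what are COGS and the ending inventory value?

COGS = $6,884; ending inventory = $8,396

Aug 13, 435 sold [FIFO — oldest first]: 359 @ $16 + 76 @ $15 = $6,884
Ending inventory: 91 @ $15 + 230 @ $13 + 101 @ $9 + 261 @ $12 = $8,396
Check: goods available $15,280 = COGS $6,884 + ending $8,396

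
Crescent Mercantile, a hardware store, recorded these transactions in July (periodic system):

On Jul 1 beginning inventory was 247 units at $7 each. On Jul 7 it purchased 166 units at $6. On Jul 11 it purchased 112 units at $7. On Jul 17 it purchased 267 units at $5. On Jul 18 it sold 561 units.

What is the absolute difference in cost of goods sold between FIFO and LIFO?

$462

FIFO COGS: 247 @ $7 + 166 @ $6 + 112 @ $7 + 36 @ $5 = $3,689
LIFO COGS: 267 @ $5 + 112 @ $7 + 166 @ $6 + 16 @ $7 = $3,227
Difference = |$3,689 − $3,227| = $462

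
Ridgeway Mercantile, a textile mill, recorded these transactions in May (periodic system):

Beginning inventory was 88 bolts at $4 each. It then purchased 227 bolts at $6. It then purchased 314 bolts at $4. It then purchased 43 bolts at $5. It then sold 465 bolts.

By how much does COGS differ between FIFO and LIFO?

$195

FIFO COGS: 88 @ $4 + 227 @ $6 + 150 @ $4 = $2,314
LIFO COGS: 43 @ $5 + 314 @ $4 + 108 @ $6 = $2,119
Difference = |$2,314 − $2,119| = $195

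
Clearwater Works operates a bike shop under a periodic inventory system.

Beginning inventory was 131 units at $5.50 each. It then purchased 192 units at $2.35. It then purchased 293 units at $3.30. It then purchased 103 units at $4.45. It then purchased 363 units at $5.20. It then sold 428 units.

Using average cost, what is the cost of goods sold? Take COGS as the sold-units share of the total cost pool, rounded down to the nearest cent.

Sale 1, sell 428: 428/1082 × $4,484.55 → $1,773.92
Ending inventory (cost pool remaining) = $2,710.63

COGS = $1,773.92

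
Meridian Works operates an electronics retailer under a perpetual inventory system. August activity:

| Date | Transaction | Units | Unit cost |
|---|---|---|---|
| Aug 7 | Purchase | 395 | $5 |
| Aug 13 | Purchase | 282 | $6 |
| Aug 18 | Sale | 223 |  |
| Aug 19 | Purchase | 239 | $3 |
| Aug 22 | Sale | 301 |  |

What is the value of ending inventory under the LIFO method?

Aug 18, 223 sold [LIFO — newest first]: 223 @ $6 = $1,338
Aug 22, 301 sold [LIFO — newest first]: 239 @ $3 + 59 @ $6 + 3 @ $5 = $1,086
Total COGS = $1,338 + $1,086 = $2,424
Ending inventory: 392 @ $5 = $1,960

Ending inventory = $1,960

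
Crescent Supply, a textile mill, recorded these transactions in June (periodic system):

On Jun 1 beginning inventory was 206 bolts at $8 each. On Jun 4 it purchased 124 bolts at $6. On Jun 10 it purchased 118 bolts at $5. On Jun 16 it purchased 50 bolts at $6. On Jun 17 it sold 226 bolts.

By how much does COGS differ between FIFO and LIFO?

FIFO COGS: 206 @ $8 + 20 @ $6 = $1,768
LIFO COGS: 50 @ $6 + 118 @ $5 + 58 @ $6 = $1,238
Difference = |$1,768 − $1,238| = $530

$530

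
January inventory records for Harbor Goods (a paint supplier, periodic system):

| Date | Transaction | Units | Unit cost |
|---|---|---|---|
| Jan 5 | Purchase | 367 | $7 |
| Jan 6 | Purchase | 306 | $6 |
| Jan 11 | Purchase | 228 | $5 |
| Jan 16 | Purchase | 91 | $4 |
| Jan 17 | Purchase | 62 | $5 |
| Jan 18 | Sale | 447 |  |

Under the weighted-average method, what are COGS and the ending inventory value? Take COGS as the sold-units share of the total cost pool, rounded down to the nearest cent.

Jan 18, sell 447: 447/1054 × $6,219.00 → $2,637.46
Ending inventory (cost pool remaining) = $3,581.54

COGS = $2,637.46; ending inventory = $3,581.54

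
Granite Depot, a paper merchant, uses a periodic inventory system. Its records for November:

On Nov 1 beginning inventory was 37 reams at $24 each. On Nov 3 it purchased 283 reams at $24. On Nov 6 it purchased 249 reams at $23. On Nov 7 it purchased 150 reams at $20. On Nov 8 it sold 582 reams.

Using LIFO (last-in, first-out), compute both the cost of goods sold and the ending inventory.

COGS = $13,119; ending inventory = $3,288

Nov 8, 582 sold [LIFO — newest first]: 150 @ $20 + 249 @ $23 + 183 @ $24 = $13,119
Ending inventory: 37 @ $24 + 100 @ $24 = $3,288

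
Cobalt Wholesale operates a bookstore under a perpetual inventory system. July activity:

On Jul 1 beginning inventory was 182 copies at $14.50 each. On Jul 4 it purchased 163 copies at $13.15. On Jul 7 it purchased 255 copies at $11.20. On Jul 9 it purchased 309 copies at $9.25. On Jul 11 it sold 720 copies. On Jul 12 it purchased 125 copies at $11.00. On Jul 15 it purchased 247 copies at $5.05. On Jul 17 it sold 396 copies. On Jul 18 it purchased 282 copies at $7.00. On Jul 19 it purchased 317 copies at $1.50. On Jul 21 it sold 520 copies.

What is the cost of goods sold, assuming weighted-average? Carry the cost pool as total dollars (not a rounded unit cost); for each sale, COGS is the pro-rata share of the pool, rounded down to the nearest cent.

COGS = $14,334.91

After Jul 1: 182 on hand, pool $2,639.00 (≈ $14.5000 each)
After Jul 4: 345 on hand, pool $4,782.45 (≈ $13.8622 each)
After Jul 7: 600 on hand, pool $7,638.45 (≈ $12.7308 each)
After Jul 9: 909 on hand, pool $10,496.70 (≈ $11.5475 each)
Jul 11, sell 720: 720/909 × $10,496.70 → $8,314.21
After Jul 12: 314 on hand, pool $3,557.49 (≈ $11.3296 each)
After Jul 15: 561 on hand, pool $4,804.84 (≈ $8.5648 each)
Jul 17, sell 396: 396/561 × $4,804.84 → $3,391.65
After Jul 18: 447 on hand, pool $3,387.19 (≈ $7.5776 each)
After Jul 19: 764 on hand, pool $3,862.69 (≈ $5.0559 each)
Jul 21, sell 520: 520/764 × $3,862.69 → $2,629.05
Total COGS = $8,314.21 + $3,391.65 + $2,629.05 = $14,334.91
Ending inventory (cost pool remaining) = $1,233.64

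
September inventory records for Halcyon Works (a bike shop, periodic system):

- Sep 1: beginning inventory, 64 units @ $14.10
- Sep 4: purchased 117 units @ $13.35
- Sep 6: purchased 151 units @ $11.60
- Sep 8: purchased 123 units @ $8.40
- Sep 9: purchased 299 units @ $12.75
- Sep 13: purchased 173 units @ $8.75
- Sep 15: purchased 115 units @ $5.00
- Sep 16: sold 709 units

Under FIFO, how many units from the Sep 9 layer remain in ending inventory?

45

Sep 16, 709 sold [FIFO — oldest first]: 64 @ $14.10 + 117 @ $13.35 + 151 @ $11.60 + 123 @ $8.40 + 254 @ $12.75 = $8,487.65
Ending inventory: 45 @ $12.75 + 173 @ $8.75 + 115 @ $5.00 = $2,662.50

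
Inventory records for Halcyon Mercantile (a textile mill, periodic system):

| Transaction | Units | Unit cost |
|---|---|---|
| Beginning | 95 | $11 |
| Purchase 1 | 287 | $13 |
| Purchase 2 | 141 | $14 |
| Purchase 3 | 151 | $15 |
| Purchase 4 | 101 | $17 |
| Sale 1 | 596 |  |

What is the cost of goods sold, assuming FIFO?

Sale 1 (596) [FIFO — oldest first]: 95 @ $11 + 287 @ $13 + 141 @ $14 + 73 @ $15 = $7,845
Ending inventory: 78 @ $15 + 101 @ $17 = $2,887

COGS = $7,845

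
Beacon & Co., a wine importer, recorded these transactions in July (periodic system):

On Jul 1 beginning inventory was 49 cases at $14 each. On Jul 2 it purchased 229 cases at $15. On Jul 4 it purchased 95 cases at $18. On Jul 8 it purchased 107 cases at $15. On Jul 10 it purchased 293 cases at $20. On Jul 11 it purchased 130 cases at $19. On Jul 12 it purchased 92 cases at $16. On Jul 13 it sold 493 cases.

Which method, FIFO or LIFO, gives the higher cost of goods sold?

FIFO COGS: 49 @ $14 + 229 @ $15 + 95 @ $18 + 107 @ $15 + 13 @ $20 = $7,696
LIFO COGS: 92 @ $16 + 130 @ $19 + 271 @ $20 = $9,362

LIFO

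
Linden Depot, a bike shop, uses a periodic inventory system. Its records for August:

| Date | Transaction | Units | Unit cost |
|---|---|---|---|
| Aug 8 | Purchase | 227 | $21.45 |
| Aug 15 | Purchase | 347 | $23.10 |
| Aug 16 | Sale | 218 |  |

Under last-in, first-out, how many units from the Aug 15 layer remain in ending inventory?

Aug 16, 218 sold [LIFO — newest first]: 218 @ $23.10 = $5,035.80
Ending inventory: 227 @ $21.45 + 129 @ $23.10 = $7,849.05

129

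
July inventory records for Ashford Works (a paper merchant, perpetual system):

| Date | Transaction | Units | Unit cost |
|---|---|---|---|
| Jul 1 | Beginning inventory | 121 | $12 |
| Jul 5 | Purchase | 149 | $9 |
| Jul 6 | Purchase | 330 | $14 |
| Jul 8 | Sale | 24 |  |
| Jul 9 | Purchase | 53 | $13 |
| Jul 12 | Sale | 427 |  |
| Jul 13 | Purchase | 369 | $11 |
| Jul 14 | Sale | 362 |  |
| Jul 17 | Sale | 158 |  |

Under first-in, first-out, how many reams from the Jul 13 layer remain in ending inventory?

Jul 8, 24 sold [FIFO — oldest first]: 24 @ $12 = $288
Jul 12, 427 sold [FIFO — oldest first]: 97 @ $12 + 149 @ $9 + 181 @ $14 = $5,039
Jul 14, 362 sold [FIFO — oldest first]: 149 @ $14 + 53 @ $13 + 160 @ $11 = $4,535
Jul 17, 158 sold [FIFO — oldest first]: 158 @ $11 = $1,738
Total COGS = $288 + $5,039 + $4,535 + $1,738 = $11,600
Ending inventory: 51 @ $11 = $561

51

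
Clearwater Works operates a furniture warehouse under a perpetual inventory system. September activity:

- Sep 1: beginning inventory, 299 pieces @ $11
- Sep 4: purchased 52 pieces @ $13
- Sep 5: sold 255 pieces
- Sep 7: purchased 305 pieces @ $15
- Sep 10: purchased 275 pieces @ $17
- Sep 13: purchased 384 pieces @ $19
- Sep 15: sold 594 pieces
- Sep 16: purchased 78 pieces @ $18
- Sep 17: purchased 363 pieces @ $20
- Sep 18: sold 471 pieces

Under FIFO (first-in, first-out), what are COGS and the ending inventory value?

Sep 5, 255 sold [FIFO — oldest first]: 255 @ $11 = $2,805
Sep 15, 594 sold [FIFO — oldest first]: 44 @ $11 + 52 @ $13 + 305 @ $15 + 193 @ $17 = $9,016
Sep 18, 471 sold [FIFO — oldest first]: 82 @ $17 + 384 @ $19 + 5 @ $18 = $8,780
Total COGS = $2,805 + $9,016 + $8,780 = $20,601
Ending inventory: 73 @ $18 + 363 @ $20 = $8,574

COGS = $20,601; ending inventory = $8,574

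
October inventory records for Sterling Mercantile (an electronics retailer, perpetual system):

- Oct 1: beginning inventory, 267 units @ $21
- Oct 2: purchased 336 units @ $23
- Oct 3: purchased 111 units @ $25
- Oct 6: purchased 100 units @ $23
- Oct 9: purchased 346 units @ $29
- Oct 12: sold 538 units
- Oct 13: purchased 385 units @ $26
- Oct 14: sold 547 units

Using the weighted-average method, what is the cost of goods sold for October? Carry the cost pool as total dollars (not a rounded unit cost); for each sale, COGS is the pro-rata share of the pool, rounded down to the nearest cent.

COGS = $26,914.31

After Oct 1: 267 on hand, pool $5,607.00 (≈ $21.0000 each)
After Oct 2: 603 on hand, pool $13,335.00 (≈ $22.1144 each)
After Oct 3: 714 on hand, pool $16,110.00 (≈ $22.5630 each)
After Oct 6: 814 on hand, pool $18,410.00 (≈ $22.6167 each)
After Oct 9: 1160 on hand, pool $28,444.00 (≈ $24.5207 each)
Oct 12, sell 538: 538/1160 × $28,444.00 → $13,192.13
After Oct 13: 1007 on hand, pool $25,261.87 (≈ $25.0863 each)
Oct 14, sell 547: 547/1007 × $25,261.87 → $13,722.18
Total COGS = $13,192.13 + $13,722.18 = $26,914.31
Ending inventory (cost pool remaining) = $11,539.69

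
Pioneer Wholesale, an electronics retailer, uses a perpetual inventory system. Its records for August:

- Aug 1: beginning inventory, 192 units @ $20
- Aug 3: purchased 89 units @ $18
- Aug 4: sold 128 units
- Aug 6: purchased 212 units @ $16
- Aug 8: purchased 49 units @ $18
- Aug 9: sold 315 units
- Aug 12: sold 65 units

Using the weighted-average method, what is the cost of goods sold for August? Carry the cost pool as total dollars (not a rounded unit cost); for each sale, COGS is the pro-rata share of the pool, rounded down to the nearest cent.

COGS = $9,121.64

After Aug 1: 192 on hand, pool $3,840.00 (≈ $20.0000 each)
After Aug 3: 281 on hand, pool $5,442.00 (≈ $19.3665 each)
Aug 4, sell 128: 128/281 × $5,442.00 → $2,478.91
After Aug 6: 365 on hand, pool $6,355.09 (≈ $17.4112 each)
After Aug 8: 414 on hand, pool $7,237.09 (≈ $17.4809 each)
Aug 9, sell 315: 315/414 × $7,237.09 → $5,506.48
Aug 12, sell 65: 65/99 × $1,730.61 → $1,136.25
Total COGS = $2,478.91 + $5,506.48 + $1,136.25 = $9,121.64
Ending inventory (cost pool remaining) = $594.36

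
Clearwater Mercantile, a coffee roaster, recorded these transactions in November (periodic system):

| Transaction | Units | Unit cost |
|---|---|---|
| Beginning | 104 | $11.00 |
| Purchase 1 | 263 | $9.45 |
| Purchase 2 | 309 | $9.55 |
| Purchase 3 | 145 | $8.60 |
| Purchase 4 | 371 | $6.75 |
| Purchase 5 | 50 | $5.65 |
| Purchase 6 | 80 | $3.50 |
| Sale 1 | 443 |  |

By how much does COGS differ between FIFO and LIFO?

$1,679.90

FIFO COGS: 104 @ $11.00 + 263 @ $9.45 + 76 @ $9.55 = $4,355.15
LIFO COGS: 80 @ $3.50 + 50 @ $5.65 + 313 @ $6.75 = $2,675.25
Difference = |$4,355.15 − $2,675.25| = $1,679.90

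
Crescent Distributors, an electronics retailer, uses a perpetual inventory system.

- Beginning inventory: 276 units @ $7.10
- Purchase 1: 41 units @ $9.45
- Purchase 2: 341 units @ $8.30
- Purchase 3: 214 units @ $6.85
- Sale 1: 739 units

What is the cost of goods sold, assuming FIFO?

COGS = $5,732.20

Sale 1 (739) [FIFO — oldest first]: 276 @ $7.10 + 41 @ $9.45 + 341 @ $8.30 + 81 @ $6.85 = $5,732.20
Ending inventory: 133 @ $6.85 = $911.05
Check: goods available $6,643.25 = COGS $5,732.20 + ending $911.05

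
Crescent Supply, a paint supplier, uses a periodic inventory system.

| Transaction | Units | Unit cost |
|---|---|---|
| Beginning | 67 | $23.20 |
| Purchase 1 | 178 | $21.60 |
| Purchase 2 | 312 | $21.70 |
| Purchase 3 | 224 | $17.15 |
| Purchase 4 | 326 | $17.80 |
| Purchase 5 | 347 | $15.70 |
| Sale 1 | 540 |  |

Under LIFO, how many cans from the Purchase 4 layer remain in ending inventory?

Sale 1 (540) [LIFO — newest first]: 347 @ $15.70 + 193 @ $17.80 = $8,883.30
Ending inventory: 67 @ $23.20 + 178 @ $21.60 + 312 @ $21.70 + 224 @ $17.15 + 133 @ $17.80 = $18,378.60

133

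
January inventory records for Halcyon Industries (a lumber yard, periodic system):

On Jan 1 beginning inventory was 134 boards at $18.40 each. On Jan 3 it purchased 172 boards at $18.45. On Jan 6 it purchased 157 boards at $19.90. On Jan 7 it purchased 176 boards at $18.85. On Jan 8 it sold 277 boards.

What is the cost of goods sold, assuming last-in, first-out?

COGS = $5,327.50

Jan 8, 277 sold [LIFO — newest first]: 176 @ $18.85 + 101 @ $19.90 = $5,327.50
Ending inventory: 134 @ $18.40 + 172 @ $18.45 + 56 @ $19.90 = $6,753.40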